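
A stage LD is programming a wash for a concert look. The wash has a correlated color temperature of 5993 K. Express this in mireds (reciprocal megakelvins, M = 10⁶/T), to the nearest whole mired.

M = 10⁶ / 5993 = 166.861 → 167 mireds.

167 mireds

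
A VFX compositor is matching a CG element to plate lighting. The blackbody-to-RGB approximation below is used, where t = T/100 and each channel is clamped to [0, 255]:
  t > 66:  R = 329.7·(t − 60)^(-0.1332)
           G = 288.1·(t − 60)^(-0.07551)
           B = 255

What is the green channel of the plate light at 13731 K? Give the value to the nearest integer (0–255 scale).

t = 13731/100 = 137.31; the t > 66 branch applies.
G = 288.1·(137.31 − 60)^(-0.07551) = 288.1·77.31^(-0.07551) = 288.1·0.72014 = 207.473.
Rounded: 207.

207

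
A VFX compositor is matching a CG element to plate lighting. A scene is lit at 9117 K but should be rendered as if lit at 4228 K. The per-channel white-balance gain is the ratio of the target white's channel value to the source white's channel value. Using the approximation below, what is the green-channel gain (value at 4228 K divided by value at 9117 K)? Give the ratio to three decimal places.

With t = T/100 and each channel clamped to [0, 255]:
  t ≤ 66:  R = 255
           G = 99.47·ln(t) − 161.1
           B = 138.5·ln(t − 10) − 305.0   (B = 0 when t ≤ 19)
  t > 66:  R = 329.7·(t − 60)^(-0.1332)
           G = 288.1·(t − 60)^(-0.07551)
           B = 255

At 9117 K (t = 91.17):
  G = 288.1·(91.17 − 60)^(-0.07551) = 288.1·31.17^(-0.07551) = 288.1·0.77127 = 222.204.
At 4228 K (t = 42.28):
  G = 99.47·ln 42.28 − 161.1 = 99.47·3.7443 − 161.1 = 211.347.
Gain = 211.347 / 222.204 = 0.9511 → 0.951.

0.951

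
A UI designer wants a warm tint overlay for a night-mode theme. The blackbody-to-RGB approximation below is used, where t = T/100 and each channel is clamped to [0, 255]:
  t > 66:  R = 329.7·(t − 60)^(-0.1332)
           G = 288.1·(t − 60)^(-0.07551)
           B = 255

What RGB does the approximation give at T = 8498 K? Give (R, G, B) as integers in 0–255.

t = 8498/100 = 84.98; the t > 66 branch applies.
R = 329.7·(84.98 − 60)^(-0.1332) = 329.7·24.98^(-0.1332) = 329.7·0.65139 = 214.763.
G = 288.1·(84.98 − 60)^(-0.07551) = 288.1·24.98^(-0.07551) = 288.1·0.78427 = 225.949.
B = 255 by definition for t > 66.
Rounded: (215, 226, 255).

(215, 226, 255)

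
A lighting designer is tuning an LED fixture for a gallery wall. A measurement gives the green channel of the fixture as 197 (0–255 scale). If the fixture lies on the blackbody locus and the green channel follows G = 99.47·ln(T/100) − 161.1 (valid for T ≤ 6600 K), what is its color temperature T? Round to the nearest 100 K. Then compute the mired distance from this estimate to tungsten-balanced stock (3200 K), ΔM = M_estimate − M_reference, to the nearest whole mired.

-42 mireds

ln t = (197 + 161.1) / 99.47 = 3.6001.
t = e^3.6001 = 36.601.
T = 100·t = 3660 K → 3700 K to the nearest 100 K.
M_estimate = 10⁶/3700 = 270.27; M_reference = 10⁶/3200 = 312.50.
ΔM = 270.27 − 312.50 = -42.23 → -42 mireds.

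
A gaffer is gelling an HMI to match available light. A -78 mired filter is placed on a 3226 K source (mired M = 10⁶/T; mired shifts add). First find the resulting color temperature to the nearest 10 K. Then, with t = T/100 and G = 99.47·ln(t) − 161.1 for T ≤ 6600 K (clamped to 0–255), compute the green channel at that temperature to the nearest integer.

213

M_in = 10⁶/3226 = 309.98; M_out = 309.98 + (-78) = 231.98.
T_out = 10⁶/231.98 = 4310.7 K → 4310 K; t = 43.1.
G = 99.47·ln 43.1 − 161.1 = 99.47·3.7635 − 161.1 = 213.258.
Rounded: 213.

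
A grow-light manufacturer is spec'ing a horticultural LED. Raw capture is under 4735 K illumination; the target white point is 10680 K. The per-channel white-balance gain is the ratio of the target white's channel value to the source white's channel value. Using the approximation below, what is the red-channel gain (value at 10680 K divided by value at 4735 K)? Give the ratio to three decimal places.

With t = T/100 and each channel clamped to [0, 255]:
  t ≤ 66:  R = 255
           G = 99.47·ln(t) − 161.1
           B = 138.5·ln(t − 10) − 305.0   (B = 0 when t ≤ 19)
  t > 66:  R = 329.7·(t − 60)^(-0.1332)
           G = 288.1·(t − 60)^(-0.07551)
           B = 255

0.775

At 4735 K (t = 47.35):
  R = 255 by definition for t ≤ 66.
At 10680 K (t = 106.8):
  R = 329.7·(106.8 − 60)^(-0.1332) = 329.7·46.8^(-0.1332) = 329.7·0.59913 = 197.534.
Gain = 197.534 / 255.000 = 0.7746 → 0.775.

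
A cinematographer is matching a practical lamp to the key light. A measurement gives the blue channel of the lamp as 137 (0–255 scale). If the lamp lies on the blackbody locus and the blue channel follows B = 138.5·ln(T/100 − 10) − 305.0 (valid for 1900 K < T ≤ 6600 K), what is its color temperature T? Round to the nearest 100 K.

ln(t − 10) = (137 + 305.0) / 138.5 = 3.1913.
t − 10 = e^3.1913 = 24.321, so t = 34.321.
T = 100·t = 3432 K → 3400 K to the nearest 100 K.

3400 K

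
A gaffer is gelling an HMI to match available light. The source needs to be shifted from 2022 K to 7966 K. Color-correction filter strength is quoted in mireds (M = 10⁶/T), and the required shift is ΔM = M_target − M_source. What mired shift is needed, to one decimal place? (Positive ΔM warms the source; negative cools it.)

M_source = 10⁶/2022 = 494.560; M_target = 10⁶/7966 = 125.534.
ΔM = 125.534 − 494.560 = -369.026 → -369.0 mireds, a cooling shift.

-369.0 mireds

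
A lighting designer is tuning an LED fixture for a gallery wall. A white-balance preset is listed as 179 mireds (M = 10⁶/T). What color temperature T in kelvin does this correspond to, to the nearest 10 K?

5590 K

T = 10⁶ / 179 = 5586.59 K → 5590 K.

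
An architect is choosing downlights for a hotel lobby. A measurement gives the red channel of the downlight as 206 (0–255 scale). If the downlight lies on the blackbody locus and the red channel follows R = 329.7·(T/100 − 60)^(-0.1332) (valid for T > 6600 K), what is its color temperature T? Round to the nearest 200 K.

(t − 60)^(-0.1332) = 206/329.7 = 0.62481.
t − 60 = 0.62481^(1/-0.1332) = 0.62481^(-7.508) = 34.152, so t = 94.152.
T = 100·t = 9415 K → 9400 K to the nearest 200 K.

9400 K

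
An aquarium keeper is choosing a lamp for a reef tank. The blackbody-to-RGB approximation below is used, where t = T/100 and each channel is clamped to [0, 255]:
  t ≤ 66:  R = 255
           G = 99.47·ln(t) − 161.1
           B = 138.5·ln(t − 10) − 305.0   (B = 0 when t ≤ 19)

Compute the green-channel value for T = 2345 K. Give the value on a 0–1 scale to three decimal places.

0.599

t = 2345/100 = 23.45; the t ≤ 66 branch applies.
G = 99.47·ln 23.45 − 161.1 = 99.47·3.1549 − 161.1 = 152.715.
On a 0–1 scale: 152.715/255 = 0.5989 → 0.599.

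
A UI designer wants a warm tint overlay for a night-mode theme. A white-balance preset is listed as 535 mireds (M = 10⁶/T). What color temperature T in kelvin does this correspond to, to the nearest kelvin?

T = 10⁶ / 535 = 1869.16 K → 1869 K.

1869 K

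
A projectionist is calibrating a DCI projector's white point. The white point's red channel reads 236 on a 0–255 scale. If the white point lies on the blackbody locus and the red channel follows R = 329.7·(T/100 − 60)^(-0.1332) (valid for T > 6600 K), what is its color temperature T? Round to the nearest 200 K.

7200 K

(t − 60)^(-0.1332) = 236/329.7 = 0.71580.
t − 60 = 0.71580^(1/-0.1332) = 0.71580^(-7.508) = 12.307, so t = 72.307.
T = 100·t = 7231 K → 7200 K to the nearest 200 K.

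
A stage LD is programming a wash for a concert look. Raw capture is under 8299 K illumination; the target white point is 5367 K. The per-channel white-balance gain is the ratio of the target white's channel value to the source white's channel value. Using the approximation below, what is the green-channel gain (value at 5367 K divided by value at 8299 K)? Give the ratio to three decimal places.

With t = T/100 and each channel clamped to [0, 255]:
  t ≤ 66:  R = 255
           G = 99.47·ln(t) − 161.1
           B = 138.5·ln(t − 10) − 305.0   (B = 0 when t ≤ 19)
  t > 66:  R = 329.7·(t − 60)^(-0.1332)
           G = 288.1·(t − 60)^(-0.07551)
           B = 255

1.034

At 8299 K (t = 82.99):
  G = 288.1·(82.99 − 60)^(-0.07551) = 288.1·22.99^(-0.07551) = 288.1·0.78921 = 227.370.
At 5367 K (t = 53.67):
  G = 99.47·ln 53.67 − 161.1 = 99.47·3.9829 − 161.1 = 235.075.
Gain = 235.075 / 227.370 = 1.0339 → 1.034.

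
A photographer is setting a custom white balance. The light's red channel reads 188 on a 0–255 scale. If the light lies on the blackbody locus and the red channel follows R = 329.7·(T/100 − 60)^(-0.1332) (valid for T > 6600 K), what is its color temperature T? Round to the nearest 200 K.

(t − 60)^(-0.1332) = 188/329.7 = 0.57022.
t − 60 = 0.57022^(1/-0.1332) = 0.57022^(-7.508) = 67.848, so t = 127.848.
T = 100·t = 12785 K → 12800 K to the nearest 200 K.

12800 K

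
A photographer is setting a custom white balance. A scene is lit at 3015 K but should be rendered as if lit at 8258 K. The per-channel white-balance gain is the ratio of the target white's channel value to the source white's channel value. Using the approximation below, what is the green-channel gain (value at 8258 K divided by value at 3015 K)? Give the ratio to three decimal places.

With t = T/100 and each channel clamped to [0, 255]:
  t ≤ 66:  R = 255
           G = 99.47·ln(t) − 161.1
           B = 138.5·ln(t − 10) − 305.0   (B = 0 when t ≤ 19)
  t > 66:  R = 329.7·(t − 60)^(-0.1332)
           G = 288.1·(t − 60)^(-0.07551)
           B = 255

1.281

At 3015 K (t = 30.15):
  G = 99.47·ln 30.15 − 161.1 = 99.47·3.4062 − 161.1 = 177.713.
At 8258 K (t = 82.58):
  G = 288.1·(82.58 − 60)^(-0.07551) = 288.1·22.58^(-0.07551) = 288.1·0.79028 = 227.679.
Gain = 227.679 / 177.713 = 1.2812 → 1.281.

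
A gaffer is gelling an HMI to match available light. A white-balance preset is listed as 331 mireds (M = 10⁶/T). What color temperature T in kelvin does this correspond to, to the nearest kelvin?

3021 K

T = 10⁶ / 331 = 3021.15 K → 3021 K.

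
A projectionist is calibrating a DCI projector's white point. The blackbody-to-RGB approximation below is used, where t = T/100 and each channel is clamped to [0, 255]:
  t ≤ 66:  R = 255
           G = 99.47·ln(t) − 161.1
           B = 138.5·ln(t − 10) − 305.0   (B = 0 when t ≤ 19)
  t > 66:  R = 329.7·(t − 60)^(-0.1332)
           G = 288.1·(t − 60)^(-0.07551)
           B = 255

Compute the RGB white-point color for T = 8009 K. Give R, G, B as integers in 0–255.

R=221, G=230, B=255

t = 8009/100 = 80.09; the t > 66 branch applies.
R = 329.7·(80.09 − 60)^(-0.1332) = 329.7·20.09^(-0.1332) = 329.7·0.67057 = 221.086.
G = 288.1·(80.09 − 60)^(-0.07551) = 288.1·20.09^(-0.07551) = 288.1·0.79728 = 229.697.
B = 255 by definition for t > 66.
Rounded: (221, 230, 255).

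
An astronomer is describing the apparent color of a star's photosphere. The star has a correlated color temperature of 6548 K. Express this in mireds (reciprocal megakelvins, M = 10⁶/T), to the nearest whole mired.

153 mireds

M = 10⁶ / 6548 = 152.718 → 153 mireds.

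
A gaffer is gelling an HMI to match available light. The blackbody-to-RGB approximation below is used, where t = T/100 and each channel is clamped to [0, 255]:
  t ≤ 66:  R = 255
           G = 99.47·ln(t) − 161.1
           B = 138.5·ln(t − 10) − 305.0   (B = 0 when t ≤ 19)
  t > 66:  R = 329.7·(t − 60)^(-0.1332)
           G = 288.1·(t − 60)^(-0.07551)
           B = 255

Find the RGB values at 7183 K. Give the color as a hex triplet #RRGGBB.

t = 7183/100 = 71.83; the t > 66 branch applies.
R = 329.7·(71.83 − 60)^(-0.1332) = 329.7·11.83^(-0.1332) = 329.7·0.71958 = 237.245.
G = 288.1·(71.83 − 60)^(-0.07551) = 288.1·11.83^(-0.07551) = 288.1·0.82981 = 239.068.
B = 255 by definition for t > 66.
Rounded: (237, 239, 255).
In hex: #EDEFFF.

#EDEFFF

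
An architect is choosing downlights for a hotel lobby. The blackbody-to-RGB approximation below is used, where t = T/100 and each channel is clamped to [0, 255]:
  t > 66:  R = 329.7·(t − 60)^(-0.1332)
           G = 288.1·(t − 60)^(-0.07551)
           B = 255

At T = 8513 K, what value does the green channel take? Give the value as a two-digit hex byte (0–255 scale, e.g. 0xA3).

0xE2

t = 8513/100 = 85.13; the t > 66 branch applies.
G = 288.1·(85.13 − 60)^(-0.07551) = 288.1·25.13^(-0.07551) = 288.1·0.78392 = 225.847.
Rounded: 226; in hex, 0xE2.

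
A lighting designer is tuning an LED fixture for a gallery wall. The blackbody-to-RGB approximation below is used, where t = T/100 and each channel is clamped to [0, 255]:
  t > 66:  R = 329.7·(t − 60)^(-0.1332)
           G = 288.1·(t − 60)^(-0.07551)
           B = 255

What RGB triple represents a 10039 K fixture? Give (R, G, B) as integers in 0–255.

t = 10039/100 = 100.39; the t > 66 branch applies.
R = 329.7·(100.39 − 60)^(-0.1332) = 329.7·40.39^(-0.1332) = 329.7·0.61100 = 201.448.
G = 288.1·(100.39 − 60)^(-0.07551) = 288.1·40.39^(-0.07551) = 288.1·0.75633 = 217.898.
B = 255 by definition for t > 66.
Rounded: (201, 218, 255).

(201, 218, 255)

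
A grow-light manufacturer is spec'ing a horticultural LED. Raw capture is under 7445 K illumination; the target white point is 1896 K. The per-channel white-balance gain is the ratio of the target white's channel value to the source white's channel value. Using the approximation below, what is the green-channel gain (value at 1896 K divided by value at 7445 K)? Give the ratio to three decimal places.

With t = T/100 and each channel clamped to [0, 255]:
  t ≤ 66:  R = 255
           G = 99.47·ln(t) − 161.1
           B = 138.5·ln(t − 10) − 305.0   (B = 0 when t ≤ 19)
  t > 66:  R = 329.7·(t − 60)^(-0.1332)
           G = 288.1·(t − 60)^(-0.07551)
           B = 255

At 7445 K (t = 74.45):
  G = 288.1·(74.45 − 60)^(-0.07551) = 288.1·14.45^(-0.07551) = 288.1·0.81737 = 235.484.
At 1896 K (t = 18.96):
  G = 99.47·ln 18.96 − 161.1 = 99.47·2.9423 − 161.1 = 131.574.
Gain = 131.574 / 235.484 = 0.5587 → 0.559.

0.559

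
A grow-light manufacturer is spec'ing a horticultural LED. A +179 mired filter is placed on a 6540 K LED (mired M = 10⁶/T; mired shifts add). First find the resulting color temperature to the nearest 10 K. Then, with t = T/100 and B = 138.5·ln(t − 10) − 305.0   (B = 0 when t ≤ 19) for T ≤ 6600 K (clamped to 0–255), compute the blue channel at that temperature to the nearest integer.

111

M_in = 10⁶/6540 = 152.91; M_out = 152.91 + (+179) = 331.91.
T_out = 10⁶/331.91 = 3012.9 K → 3010 K; t = 30.1.
B = 138.5·ln(30.1 − 10) − 305.0 = 138.5·ln 20.1 − 305.0 = 138.5·3.0007 − 305.0 = 110.600.
Rounded: 111.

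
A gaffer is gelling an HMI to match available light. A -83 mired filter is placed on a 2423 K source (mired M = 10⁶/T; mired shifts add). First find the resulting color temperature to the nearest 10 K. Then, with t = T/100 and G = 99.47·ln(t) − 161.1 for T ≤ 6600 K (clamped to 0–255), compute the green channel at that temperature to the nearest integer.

178

M_in = 10⁶/2423 = 412.71; M_out = 412.71 + (-83) = 329.71.
T_out = 10⁶/329.71 = 3033.0 K → 3030 K; t = 30.3.
G = 99.47·ln 30.3 − 161.1 = 99.47·3.4111 − 161.1 = 178.207.
Rounded: 178.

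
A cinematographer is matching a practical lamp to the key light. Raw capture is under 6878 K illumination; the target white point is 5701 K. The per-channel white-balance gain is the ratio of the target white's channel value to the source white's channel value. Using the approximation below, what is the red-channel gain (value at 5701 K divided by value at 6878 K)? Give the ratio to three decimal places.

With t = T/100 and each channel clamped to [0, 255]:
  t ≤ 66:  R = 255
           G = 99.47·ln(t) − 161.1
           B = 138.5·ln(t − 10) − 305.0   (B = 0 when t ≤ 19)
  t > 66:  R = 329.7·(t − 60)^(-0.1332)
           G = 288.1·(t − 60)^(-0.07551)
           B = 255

At 6878 K (t = 68.78):
  R = 329.7·(68.78 − 60)^(-0.1332) = 329.7·8.78^(-0.1332) = 329.7·0.74873 = 246.857.
At 5701 K (t = 57.01):
  R = 255 by definition for t ≤ 66.
Gain = 255.000 / 246.857 = 1.0330 → 1.033.

1.033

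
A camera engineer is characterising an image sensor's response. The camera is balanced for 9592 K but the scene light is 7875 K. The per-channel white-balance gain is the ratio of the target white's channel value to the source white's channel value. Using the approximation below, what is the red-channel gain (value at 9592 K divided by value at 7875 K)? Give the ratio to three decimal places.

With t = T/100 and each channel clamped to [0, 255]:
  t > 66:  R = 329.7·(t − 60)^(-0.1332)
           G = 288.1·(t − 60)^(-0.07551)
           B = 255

0.917

At 7875 K (t = 78.75):
  R = 329.7·(78.75 − 60)^(-0.1332) = 329.7·18.75^(-0.1332) = 329.7·0.67676 = 223.129.
At 9592 K (t = 95.92):
  R = 329.7·(95.92 − 60)^(-0.1332) = 329.7·35.92^(-0.1332) = 329.7·0.62062 = 204.620.
Gain = 204.620 / 223.129 = 0.9170 → 0.917.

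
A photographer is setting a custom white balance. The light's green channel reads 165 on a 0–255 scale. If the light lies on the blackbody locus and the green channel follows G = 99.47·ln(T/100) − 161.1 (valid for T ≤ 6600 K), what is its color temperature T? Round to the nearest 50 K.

2650 K

ln t = (165 + 161.1) / 99.47 = 3.2784.
t = e^3.2784 = 26.533.
T = 100·t = 2653 K → 2650 K to the nearest 50 K.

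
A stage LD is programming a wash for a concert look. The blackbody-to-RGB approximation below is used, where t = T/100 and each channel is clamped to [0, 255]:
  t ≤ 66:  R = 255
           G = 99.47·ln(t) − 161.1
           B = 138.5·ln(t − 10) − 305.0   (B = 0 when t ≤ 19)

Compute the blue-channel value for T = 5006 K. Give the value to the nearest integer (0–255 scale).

206

t = 5006/100 = 50.06; the t ≤ 66 branch applies.
B = 138.5·ln(50.06 − 10) − 305.0 = 138.5·ln 40.06 − 305.0 = 138.5·3.6904 − 305.0 = 206.117.
Rounded: 206.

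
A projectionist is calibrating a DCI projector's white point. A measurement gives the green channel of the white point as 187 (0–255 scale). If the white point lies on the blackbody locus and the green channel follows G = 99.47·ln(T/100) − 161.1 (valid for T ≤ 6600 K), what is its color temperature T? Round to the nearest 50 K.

3300 K

ln t = (187 + 161.1) / 99.47 = 3.4995.
t = e^3.4995 = 33.100.
T = 100·t = 3310 K → 3300 K to the nearest 50 K.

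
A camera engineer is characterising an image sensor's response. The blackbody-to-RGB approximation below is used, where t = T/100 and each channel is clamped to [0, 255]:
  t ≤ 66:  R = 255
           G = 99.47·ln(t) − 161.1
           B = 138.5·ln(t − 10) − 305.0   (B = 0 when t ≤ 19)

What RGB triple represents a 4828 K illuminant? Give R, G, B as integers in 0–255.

t = 4828/100 = 48.28; the t ≤ 66 branch applies.
R = 255 by definition for t ≤ 66.
G = 99.47·ln 48.28 − 161.1 = 99.47·3.8770 − 161.1 = 224.547.
B = 138.5·ln(48.28 − 10) − 305.0 = 138.5·ln 38.28 − 305.0 = 138.5·3.6449 − 305.0 = 199.822.
Rounded: (255, 225, 200).

R=255, G=225, B=200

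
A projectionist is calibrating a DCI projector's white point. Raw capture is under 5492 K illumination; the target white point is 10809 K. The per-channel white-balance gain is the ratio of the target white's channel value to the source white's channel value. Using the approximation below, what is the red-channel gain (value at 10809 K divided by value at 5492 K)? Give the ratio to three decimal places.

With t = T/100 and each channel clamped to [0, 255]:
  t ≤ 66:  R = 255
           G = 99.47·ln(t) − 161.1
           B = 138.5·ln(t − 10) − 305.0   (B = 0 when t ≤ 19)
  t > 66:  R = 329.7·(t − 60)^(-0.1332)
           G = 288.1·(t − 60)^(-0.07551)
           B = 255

0.772

At 5492 K (t = 54.92):
  R = 255 by definition for t ≤ 66.
At 10809 K (t = 108.09):
  R = 329.7·(108.09 − 60)^(-0.1332) = 329.7·48.09^(-0.1332) = 329.7·0.59697 = 196.820.
Gain = 196.820 / 255.000 = 0.7718 → 0.772.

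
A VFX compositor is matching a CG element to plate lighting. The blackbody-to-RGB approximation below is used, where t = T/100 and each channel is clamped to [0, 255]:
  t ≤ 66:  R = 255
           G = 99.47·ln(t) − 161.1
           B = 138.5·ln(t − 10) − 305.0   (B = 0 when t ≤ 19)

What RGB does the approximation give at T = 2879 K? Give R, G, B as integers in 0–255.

R=255, G=173, B=101

t = 2879/100 = 28.79; the t ≤ 66 branch applies.
R = 255 by definition for t ≤ 66.
G = 99.47·ln 28.79 − 161.1 = 99.47·3.3600 − 161.1 = 173.122.
B = 138.5·ln(28.79 − 10) − 305.0 = 138.5·ln 18.79 − 305.0 = 138.5·2.9333 − 305.0 = 101.265.
Rounded: (255, 173, 101).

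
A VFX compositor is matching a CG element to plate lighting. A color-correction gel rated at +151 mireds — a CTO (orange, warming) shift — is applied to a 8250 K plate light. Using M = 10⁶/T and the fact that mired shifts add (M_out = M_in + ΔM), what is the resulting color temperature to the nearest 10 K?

M_in = 10⁶/8250 = 121.21 mireds.
M_out = 121.21 + (+151) = 272.21 mireds.
T_out = 10⁶/272.21 = 3673.6 K → 3670 K.

3670 K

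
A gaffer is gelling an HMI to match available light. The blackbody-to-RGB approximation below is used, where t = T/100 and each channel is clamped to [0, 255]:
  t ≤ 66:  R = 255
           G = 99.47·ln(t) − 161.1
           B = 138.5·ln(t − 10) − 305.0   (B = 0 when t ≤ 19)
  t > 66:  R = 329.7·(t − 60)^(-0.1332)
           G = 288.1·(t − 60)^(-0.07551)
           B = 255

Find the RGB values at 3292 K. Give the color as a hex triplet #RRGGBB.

#FFBA81

t = 3292/100 = 32.92; the t ≤ 66 branch applies.
R = 255 by definition for t ≤ 66.
G = 99.47·ln 32.92 − 161.1 = 99.47·3.4941 − 161.1 = 186.456.
B = 138.5·ln(32.92 − 10) − 305.0 = 138.5·ln 22.92 − 305.0 = 138.5·3.1320 − 305.0 = 128.783.
Rounded: (255, 186, 129).
In hex: #FFBA81.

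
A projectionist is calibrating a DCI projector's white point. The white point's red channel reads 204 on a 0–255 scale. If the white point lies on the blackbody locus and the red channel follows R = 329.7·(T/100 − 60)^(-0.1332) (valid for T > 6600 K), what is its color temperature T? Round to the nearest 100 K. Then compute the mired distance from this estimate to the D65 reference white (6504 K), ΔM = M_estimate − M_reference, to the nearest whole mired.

-51 mireds

(t − 60)^(-0.1332) = 204/329.7 = 0.61874.
t − 60 = 0.61874^(1/-0.1332) = 0.61874^(-7.508) = 36.748, so t = 96.748.
T = 100·t = 9675 K → 9700 K to the nearest 100 K.
M_estimate = 10⁶/9700 = 103.09; M_reference = 10⁶/6504 = 153.75.
ΔM = 103.09 − 153.75 = -50.66 → -51 mireds.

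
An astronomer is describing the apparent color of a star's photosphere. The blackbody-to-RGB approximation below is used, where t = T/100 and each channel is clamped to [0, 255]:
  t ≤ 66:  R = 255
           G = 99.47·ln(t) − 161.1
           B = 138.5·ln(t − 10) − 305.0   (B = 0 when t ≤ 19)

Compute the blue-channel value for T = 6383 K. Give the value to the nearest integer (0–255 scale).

t = 6383/100 = 63.83; the t ≤ 66 branch applies.
B = 138.5·ln(63.83 − 10) − 305.0 = 138.5·ln 53.83 − 305.0 = 138.5·3.9858 − 305.0 = 247.038.
Rounded: 247.

247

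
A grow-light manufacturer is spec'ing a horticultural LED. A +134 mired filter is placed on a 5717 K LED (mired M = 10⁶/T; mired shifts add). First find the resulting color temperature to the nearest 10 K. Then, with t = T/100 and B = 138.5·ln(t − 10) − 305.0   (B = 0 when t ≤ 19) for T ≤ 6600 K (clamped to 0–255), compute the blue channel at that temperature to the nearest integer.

126

M_in = 10⁶/5717 = 174.92; M_out = 174.92 + (+134) = 308.92.
T_out = 10⁶/308.92 = 3237.1 K → 3240 K; t = 32.4.
B = 138.5·ln(32.4 − 10) − 305.0 = 138.5·ln 22.4 − 305.0 = 138.5·3.1091 − 305.0 = 125.605.
Rounded: 126.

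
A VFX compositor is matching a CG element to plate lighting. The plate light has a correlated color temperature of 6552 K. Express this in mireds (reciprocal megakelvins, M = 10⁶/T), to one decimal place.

M = 10⁶ / 6552 = 152.625 → 152.6 mireds.

152.6 mireds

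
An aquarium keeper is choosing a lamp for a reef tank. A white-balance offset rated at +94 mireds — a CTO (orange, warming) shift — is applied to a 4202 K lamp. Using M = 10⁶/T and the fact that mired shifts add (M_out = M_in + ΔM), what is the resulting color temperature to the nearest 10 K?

3010 K

M_in = 10⁶/4202 = 237.98 mireds.
M_out = 237.98 + (+94) = 331.98 mireds.
T_out = 10⁶/331.98 = 3012.2 K → 3010 K.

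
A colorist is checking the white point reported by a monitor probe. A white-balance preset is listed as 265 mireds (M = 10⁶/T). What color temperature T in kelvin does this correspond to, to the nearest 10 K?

3770 K

T = 10⁶ / 265 = 3773.58 K → 3770 K.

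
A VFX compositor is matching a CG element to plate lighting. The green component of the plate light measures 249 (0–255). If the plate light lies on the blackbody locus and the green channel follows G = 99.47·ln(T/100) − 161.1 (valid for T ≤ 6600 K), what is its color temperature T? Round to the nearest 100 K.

ln t = (249 + 161.1) / 99.47 = 4.1229.
t = e^4.1229 = 61.735.
T = 100·t = 6174 K → 6200 K to the nearest 100 K.

6200 K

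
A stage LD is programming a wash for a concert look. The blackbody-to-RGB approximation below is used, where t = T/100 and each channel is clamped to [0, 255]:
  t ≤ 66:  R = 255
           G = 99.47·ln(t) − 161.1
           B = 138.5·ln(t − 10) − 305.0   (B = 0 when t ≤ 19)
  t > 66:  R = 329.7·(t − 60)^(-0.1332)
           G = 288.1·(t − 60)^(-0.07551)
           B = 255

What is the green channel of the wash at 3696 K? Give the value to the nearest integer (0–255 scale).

198

t = 3696/100 = 36.96; the t ≤ 66 branch applies.
G = 99.47·ln 36.96 − 161.1 = 99.47·3.6098 − 161.1 = 197.970.
Rounded: 198.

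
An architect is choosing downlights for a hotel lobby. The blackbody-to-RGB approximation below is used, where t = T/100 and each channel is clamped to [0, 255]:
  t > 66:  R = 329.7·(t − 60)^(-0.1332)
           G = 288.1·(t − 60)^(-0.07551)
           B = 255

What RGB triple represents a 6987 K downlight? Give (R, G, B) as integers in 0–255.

t = 6987/100 = 69.87; the t > 66 branch applies.
R = 329.7·(69.87 − 60)^(-0.1332) = 329.7·9.87^(-0.1332) = 329.7·0.73715 = 243.039.
G = 288.1·(69.87 − 60)^(-0.07551) = 288.1·9.87^(-0.07551) = 288.1·0.84124 = 242.361.
B = 255 by definition for t > 66.
Rounded: (243, 242, 255).

(243, 242, 255)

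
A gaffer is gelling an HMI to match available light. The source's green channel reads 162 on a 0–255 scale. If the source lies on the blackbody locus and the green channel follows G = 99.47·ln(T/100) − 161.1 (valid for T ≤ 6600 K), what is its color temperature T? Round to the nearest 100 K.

2600 K

ln t = (162 + 161.1) / 99.47 = 3.2482.
t = e^3.2482 = 25.744.
T = 100·t = 2574 K → 2600 K to the nearest 100 K.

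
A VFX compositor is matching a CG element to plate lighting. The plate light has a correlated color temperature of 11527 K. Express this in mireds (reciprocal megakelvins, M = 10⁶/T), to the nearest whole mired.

87 mireds

M = 10⁶ / 11527 = 86.753 → 87 mireds.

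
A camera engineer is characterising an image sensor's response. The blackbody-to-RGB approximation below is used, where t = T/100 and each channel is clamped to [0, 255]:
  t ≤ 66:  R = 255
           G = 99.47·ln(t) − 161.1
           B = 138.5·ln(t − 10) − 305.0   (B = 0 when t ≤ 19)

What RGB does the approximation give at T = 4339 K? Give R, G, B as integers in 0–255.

R=255, G=214, B=181

t = 4339/100 = 43.39; the t ≤ 66 branch applies.
R = 255 by definition for t ≤ 66.
G = 99.47·ln 43.39 − 161.1 = 99.47·3.7702 − 161.1 = 213.925.
B = 138.5·ln(43.39 − 10) − 305.0 = 138.5·ln 33.39 − 305.0 = 138.5·3.5083 − 305.0 = 180.894.
Rounded: (255, 214, 181).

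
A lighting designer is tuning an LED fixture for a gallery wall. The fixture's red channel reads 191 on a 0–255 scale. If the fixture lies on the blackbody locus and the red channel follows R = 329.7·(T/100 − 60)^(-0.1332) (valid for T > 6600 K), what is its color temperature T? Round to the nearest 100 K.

(t − 60)^(-0.1332) = 191/329.7 = 0.57931.
t − 60 = 0.57931^(1/-0.1332) = 0.57931^(-7.508) = 60.245, so t = 120.245.
T = 100·t = 12025 K → 12000 K to the nearest 100 K.

12000 K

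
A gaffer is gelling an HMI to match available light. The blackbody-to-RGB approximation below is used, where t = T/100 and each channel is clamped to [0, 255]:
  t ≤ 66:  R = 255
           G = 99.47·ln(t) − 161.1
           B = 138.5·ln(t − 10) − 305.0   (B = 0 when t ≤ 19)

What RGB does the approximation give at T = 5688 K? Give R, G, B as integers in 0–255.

R=255, G=241, B=228

t = 5688/100 = 56.88; the t ≤ 66 branch applies.
R = 255 by definition for t ≤ 66.
G = 99.47·ln 56.88 − 161.1 = 99.47·4.0409 − 161.1 = 240.853.
B = 138.5·ln(56.88 − 10) − 305.0 = 138.5·ln 46.88 − 305.0 = 138.5·3.8476 − 305.0 = 227.891.
Rounded: (255, 241, 228).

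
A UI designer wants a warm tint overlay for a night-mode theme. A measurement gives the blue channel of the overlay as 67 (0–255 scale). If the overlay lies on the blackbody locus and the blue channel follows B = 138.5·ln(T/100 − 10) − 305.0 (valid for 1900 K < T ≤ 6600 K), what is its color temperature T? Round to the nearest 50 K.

2450 K

ln(t − 10) = (67 + 305.0) / 138.5 = 2.6859.
t − 10 = e^2.6859 = 14.672, so t = 24.672.
T = 100·t = 2467 K → 2450 K to the nearest 50 K.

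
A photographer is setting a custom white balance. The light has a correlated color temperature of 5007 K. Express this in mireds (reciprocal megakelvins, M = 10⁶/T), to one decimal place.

M = 10⁶ / 5007 = 199.720 → 199.7 mireds.

199.7 mireds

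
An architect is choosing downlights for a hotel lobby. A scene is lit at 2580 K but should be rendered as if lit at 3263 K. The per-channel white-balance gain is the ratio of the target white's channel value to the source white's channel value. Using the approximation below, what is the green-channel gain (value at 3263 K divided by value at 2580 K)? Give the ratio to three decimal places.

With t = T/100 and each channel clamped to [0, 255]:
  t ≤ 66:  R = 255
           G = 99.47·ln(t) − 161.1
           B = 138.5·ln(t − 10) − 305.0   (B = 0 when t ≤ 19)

1.144

At 2580 K (t = 25.8):
  G = 99.47·ln 25.8 − 161.1 = 99.47·3.2504 − 161.1 = 162.215.
At 3263 K (t = 32.63):
  G = 99.47·ln 32.63 − 161.1 = 99.47·3.4852 − 161.1 = 185.576.
Gain = 185.576 / 162.215 = 1.1440 → 1.144.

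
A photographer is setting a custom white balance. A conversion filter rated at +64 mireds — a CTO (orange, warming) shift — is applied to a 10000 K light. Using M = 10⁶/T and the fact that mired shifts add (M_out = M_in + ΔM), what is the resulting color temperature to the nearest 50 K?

M_in = 10⁶/10000 = 100.00 mireds.
M_out = 100.00 + (+64) = 164.00 mireds.
T_out = 10⁶/164.00 = 6097.6 K → 6100 K.

6100 K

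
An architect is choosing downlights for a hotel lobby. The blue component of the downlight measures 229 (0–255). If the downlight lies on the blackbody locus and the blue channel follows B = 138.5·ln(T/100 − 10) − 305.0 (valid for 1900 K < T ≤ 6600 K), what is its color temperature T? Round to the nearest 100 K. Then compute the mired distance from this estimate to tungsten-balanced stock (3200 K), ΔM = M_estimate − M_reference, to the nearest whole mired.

-137 mireds

ln(t − 10) = (229 + 305.0) / 138.5 = 3.8556.
t − 10 = e^3.8556 = 47.257, so t = 57.257.
T = 100·t = 5726 K → 5700 K to the nearest 100 K.
M_estimate = 10⁶/5700 = 175.44; M_reference = 10⁶/3200 = 312.50.
ΔM = 175.44 − 312.50 = -137.06 → -137 mireds.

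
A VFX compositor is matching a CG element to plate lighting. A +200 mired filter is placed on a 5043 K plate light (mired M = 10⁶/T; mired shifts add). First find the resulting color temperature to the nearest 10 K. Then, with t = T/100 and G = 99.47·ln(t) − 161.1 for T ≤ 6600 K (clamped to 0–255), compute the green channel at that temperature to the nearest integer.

159

M_in = 10⁶/5043 = 198.29; M_out = 198.29 + (+200) = 398.29.
T_out = 10⁶/398.29 = 2510.7 K → 2510 K; t = 25.1.
G = 99.47·ln 25.1 − 161.1 = 99.47·3.2229 − 161.1 = 159.479.
Rounded: 159.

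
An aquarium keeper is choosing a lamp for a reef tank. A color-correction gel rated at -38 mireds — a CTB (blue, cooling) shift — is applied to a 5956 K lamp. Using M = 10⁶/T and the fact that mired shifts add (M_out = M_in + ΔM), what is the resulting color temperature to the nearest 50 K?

7700 K

M_in = 10⁶/5956 = 167.90 mireds.
M_out = 167.90 + (-38) = 129.90 mireds.
T_out = 10⁶/129.90 = 7698.4 K → 7700 K.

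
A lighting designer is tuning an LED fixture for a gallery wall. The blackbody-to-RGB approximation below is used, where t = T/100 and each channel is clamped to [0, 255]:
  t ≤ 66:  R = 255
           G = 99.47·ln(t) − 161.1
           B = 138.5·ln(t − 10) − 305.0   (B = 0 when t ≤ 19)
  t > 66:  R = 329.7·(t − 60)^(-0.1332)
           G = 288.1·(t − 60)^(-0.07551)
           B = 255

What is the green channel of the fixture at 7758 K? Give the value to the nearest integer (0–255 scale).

t = 7758/100 = 77.58; the t > 66 branch applies.
G = 288.1·(77.58 − 60)^(-0.07551) = 288.1·17.58^(-0.07551) = 288.1·0.80536 = 232.023.
Rounded: 232.

232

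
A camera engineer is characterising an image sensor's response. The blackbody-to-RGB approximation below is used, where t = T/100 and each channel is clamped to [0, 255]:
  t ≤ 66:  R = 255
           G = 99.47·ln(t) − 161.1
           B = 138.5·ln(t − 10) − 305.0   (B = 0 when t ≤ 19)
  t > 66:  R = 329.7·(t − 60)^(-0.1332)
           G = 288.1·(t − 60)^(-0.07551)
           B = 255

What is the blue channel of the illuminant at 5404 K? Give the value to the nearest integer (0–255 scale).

219

t = 5404/100 = 54.04; the t ≤ 66 branch applies.
B = 138.5·ln(54.04 − 10) − 305.0 = 138.5·ln 44.04 − 305.0 = 138.5·3.7851 − 305.0 = 219.236.
Rounded: 219.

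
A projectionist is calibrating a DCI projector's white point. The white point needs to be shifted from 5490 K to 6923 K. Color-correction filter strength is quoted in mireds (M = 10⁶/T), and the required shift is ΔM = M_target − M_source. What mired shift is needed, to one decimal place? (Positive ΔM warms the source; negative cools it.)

-37.7 mireds

M_source = 10⁶/5490 = 182.149; M_target = 10⁶/6923 = 144.446.
ΔM = 144.446 − 182.149 = -37.703 → -37.7 mireds, a cooling shift.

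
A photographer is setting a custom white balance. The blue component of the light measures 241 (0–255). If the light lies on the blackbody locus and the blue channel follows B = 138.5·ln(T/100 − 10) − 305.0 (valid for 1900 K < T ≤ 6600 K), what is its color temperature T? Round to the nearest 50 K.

6150 K

ln(t − 10) = (241 + 305.0) / 138.5 = 3.9422.
t − 10 = e^3.9422 = 51.534, so t = 61.534.
T = 100·t = 6153 K → 6150 K to the nearest 50 K.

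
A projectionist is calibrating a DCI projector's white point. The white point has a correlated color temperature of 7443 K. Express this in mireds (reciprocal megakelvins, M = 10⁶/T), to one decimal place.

134.4 mireds

M = 10⁶ / 7443 = 134.354 → 134.4 mireds.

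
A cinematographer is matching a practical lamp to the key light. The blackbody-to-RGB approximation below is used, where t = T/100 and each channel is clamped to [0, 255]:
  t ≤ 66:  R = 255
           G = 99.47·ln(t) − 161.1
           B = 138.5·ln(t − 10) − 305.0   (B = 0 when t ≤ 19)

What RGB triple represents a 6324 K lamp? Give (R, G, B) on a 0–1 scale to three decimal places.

(1.000, 0.986, 0.963)

t = 6324/100 = 63.24; the t ≤ 66 branch applies.
R = 255 by definition for t ≤ 66.
G = 99.47·ln 63.24 − 161.1 = 99.47·4.1469 − 161.1 = 251.396.
B = 138.5·ln(63.24 − 10) − 305.0 = 138.5·ln 53.24 − 305.0 = 138.5·3.9748 − 305.0 = 245.511.
Dividing each by 255: (1.0000, 0.9859, 0.9628) → (1.000, 0.986, 0.963).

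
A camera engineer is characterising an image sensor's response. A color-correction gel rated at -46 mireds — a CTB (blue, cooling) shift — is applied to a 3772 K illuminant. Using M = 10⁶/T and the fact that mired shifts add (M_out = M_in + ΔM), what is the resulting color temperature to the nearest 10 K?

4560 K

M_in = 10⁶/3772 = 265.11 mireds.
M_out = 265.11 + (-46) = 219.11 mireds.
T_out = 10⁶/219.11 = 4563.9 K → 4560 K.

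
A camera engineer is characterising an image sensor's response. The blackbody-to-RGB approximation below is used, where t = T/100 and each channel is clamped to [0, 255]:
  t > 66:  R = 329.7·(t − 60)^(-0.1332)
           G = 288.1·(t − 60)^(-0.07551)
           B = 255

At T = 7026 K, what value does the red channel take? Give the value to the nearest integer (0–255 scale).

t = 7026/100 = 70.26; the t > 66 branch applies.
R = 329.7·(70.26 − 60)^(-0.1332) = 329.7·10.26^(-0.1332) = 329.7·0.73336 = 241.788.
Rounded: 242.

242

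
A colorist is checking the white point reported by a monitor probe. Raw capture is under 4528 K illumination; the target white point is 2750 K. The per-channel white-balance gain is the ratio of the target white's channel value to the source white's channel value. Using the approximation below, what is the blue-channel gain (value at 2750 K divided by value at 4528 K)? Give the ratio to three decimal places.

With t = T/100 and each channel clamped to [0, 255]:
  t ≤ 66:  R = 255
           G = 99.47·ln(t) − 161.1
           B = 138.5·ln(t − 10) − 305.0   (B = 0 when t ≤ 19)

At 4528 K (t = 45.28):
  B = 138.5·ln(45.28 − 10) − 305.0 = 138.5·ln 35.28 − 305.0 = 138.5·3.5633 − 305.0 = 188.519.
At 2750 K (t = 27.5):
  B = 138.5·ln(27.5 − 10) − 305.0 = 138.5·ln 17.5 − 305.0 = 138.5·2.8622 − 305.0 = 91.415.
Gain = 91.415 / 188.519 = 0.4849 → 0.485.

0.485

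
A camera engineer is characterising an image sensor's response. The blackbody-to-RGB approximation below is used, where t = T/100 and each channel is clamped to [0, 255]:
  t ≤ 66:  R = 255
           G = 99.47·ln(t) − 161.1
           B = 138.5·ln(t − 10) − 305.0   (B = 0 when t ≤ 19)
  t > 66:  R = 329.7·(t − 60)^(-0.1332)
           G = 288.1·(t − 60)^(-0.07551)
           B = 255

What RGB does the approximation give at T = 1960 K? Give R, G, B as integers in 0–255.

t = 1960/100 = 19.6; the t ≤ 66 branch applies.
R = 255 by definition for t ≤ 66.
G = 99.47·ln 19.6 − 161.1 = 99.47·2.9755 − 161.1 = 134.876.
B = 138.5·ln(19.6 − 10) − 305.0 = 138.5·ln 9.6 − 305.0 = 138.5·2.2618 − 305.0 = 8.254.
Rounded: (255, 135, 8).

R=255, G=135, B=8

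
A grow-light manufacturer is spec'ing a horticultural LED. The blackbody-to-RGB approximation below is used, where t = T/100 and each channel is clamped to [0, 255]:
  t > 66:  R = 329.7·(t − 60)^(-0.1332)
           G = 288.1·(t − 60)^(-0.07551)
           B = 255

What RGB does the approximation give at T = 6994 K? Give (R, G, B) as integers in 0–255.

(243, 242, 255)

t = 6994/100 = 69.94; the t > 66 branch applies.
R = 329.7·(69.94 − 60)^(-0.1332) = 329.7·9.94^(-0.1332) = 329.7·0.73646 = 242.810.
G = 288.1·(69.94 − 60)^(-0.07551) = 288.1·9.94^(-0.07551) = 288.1·0.84079 = 242.231.
B = 255 by definition for t > 66.
Rounded: (243, 242, 255).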